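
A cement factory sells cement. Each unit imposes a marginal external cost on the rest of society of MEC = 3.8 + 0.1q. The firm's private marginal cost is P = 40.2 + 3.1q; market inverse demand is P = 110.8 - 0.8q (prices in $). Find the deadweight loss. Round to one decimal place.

Market equilibrium (private): 40.2 + 3.1q = 110.8 - 0.8q → q_m = 18.1026.
Social marginal cost = private MC + MEC = 44.0 + 3.2q.
Set SMC = demand: 44.0 + 3.2q = 110.8 - 0.8q → q* = 16.7000.
The loss is the area between SMC and demand from q* to q_m; with linear curves that's a triangle of height MEC(q_m).
DWL = ½ × 1.4026 × 5.6103 = 3.9345.

DWL = $3.9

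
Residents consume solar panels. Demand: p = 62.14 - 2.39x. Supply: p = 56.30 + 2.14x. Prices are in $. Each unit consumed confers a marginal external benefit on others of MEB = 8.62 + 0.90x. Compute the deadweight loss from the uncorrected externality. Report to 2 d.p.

DWL = $13.18

Market equilibrium (private): 56.30 + 2.14x = 62.14 - 2.39x → x_m = 1.2892.
Social marginal benefit = demand + MEB = 70.76 - 1.49x.
Set SMB = MC: 70.76 - 1.49x = 56.30 + 2.14x → x* = 3.9835.
The welfare-loss triangle has base |x_m − x*| and height MEB(x_m) (the vertical gap between SMB and MC is zero at x* and MEB at x_m).
DWL = ½ × 2.6943 × 9.7803 = 13.1755.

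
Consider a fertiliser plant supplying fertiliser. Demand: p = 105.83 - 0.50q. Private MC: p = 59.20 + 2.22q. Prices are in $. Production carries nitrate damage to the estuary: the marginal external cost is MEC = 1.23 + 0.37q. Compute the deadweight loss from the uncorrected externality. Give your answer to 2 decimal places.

DWL = $9.28

Market equilibrium (private): 59.20 + 2.22q = 105.83 - 0.50q → q_m = 17.1434.
Social marginal cost = private MC + MEC = 60.43 + 2.59q.
Set SMC = demand: 60.43 + 2.59q = 105.83 - 0.50q → q* = 14.6926.
Between q* and q_m the wedge SMC − demand runs linearly from 0 to MEC(q_m), so the loss is a triangle.
DWL = ½ × 2.4508 × 7.5731 = 9.2801.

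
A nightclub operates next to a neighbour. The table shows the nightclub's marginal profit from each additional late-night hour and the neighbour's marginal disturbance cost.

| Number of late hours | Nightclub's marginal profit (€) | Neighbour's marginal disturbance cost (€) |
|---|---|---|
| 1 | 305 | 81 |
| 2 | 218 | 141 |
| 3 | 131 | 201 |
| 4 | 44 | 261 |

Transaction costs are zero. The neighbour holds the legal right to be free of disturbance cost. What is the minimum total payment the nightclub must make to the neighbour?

Efficient level: marginal profit ≥ marginal disturbance cost through level 2, so k* = 2.
With the neighbour holding the right, the nightclub must at least compensate total damage at k*: 81 + 141 = 222.

€222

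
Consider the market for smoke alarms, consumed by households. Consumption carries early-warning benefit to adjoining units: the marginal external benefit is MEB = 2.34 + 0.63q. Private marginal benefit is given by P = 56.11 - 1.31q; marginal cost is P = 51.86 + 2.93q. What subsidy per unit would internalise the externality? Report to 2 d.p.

subsidy = 3.49 per unit

Social marginal benefit = demand + MEB = 58.45 - 0.68q.
Set SMB = MC: 58.45 - 0.68q = 51.86 + 2.93q → q* = 1.8255.
The Pigouvian subsidy equals MEB at q*: 2.34 + 0.63×1.8255 = 3.4901.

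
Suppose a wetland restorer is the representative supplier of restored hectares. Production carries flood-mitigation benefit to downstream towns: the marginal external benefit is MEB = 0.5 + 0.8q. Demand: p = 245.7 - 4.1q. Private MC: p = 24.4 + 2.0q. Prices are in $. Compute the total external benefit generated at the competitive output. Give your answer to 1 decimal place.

Market equilibrium (private): 24.4 + 2.0q = 245.7 - 4.1q → q_m = 36.2787.
Total external benefit = ∫₀^{q_m} (0.5 + 0.8q) dq = 0.5×36.2787 + ½×0.8×36.2787² = 544.5970.

$544.6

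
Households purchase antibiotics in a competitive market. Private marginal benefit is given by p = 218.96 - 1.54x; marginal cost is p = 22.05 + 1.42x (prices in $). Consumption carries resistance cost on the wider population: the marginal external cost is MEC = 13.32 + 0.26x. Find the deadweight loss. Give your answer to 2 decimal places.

Market equilibrium (private): 22.05 + 1.42x = 218.96 - 1.54x → x_m = 66.5236.
Social marginal benefit = demand − MEC = 205.64 - 1.80x.
Set SMB = MC: 205.64 - 1.80x = 22.05 + 1.42x → x* = 57.0155.
The welfare-loss triangle has base |x_m − x*| and height MEC(x_m) (the vertical gap between SMB and MC is zero at x* and MEC at x_m).
DWL = ½ × 9.5081 × 30.6161 = 145.5505.

DWL = $145.55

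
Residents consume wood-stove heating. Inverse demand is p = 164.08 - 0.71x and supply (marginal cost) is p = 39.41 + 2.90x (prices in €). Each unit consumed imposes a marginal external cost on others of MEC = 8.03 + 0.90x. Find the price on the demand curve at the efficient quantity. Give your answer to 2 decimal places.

P = €145.72

Social marginal benefit = demand − MEC = 156.05 - 1.61x.
Set SMB = MC: 156.05 - 1.61x = 39.41 + 2.90x → x* = 25.8625.
Consumer price on the demand curve at x*: 164.08 − 0.71×25.8625 = 145.7176.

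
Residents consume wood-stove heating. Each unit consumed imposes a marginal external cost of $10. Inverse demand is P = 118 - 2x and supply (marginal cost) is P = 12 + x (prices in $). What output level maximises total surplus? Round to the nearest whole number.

x* = 32

Social marginal benefit = demand − MEC = 108 - 2x.
Set SMB = MC: 108 - 2x = 12 + x → x* = 32.0000.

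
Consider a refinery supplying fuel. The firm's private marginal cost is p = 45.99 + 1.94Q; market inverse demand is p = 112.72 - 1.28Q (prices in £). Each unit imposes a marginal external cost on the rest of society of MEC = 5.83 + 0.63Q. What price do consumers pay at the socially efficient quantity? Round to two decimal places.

P = £92.47

Social marginal cost = private MC + MEC = 51.82 + 2.57Q.
Set SMC = demand: 51.82 + 2.57Q = 112.72 - 1.28Q → Q* = 15.8182.
Consumer price on the demand curve at Q*: 112.72 − 1.28×15.8182 = 92.4727.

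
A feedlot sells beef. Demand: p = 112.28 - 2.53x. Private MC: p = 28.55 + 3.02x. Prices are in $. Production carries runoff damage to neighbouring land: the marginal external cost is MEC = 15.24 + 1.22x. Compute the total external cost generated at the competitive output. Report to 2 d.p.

$368.76

Market equilibrium (private): 28.55 + 3.02x = 112.28 - 2.53x → x_m = 15.0865.
Total external cost = ∫₀^{x_m} (15.24 + 1.22x) dx = 15.24×15.0865 + ½×1.22×15.0865² = 368.7558.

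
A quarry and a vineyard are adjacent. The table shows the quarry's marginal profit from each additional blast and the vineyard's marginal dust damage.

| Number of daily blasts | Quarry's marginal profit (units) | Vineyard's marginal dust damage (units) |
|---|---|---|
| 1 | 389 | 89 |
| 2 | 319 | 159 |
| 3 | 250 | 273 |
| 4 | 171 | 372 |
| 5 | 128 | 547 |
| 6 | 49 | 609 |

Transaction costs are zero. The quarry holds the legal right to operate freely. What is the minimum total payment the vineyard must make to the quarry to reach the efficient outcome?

598

Left alone the quarry would choose level 6 (marginal profit stays positive).
Efficient level: k* = 2 (marginal profit ≥ marginal dust damage through 2).
The vineyard must at least cover the quarry's forgone profit from cutting 6→2: 250 + 171 + 128 + 49 = 598.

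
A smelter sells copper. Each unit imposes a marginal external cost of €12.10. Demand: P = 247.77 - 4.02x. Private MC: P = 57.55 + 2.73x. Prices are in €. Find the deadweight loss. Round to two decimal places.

DWL = €10.85

Market equilibrium (private): 57.55 + 2.73x = 247.77 - 4.02x → x_m = 28.1807.
Social marginal cost = private MC + MEC = 69.65 + 2.73x.
Set SMC = demand: 69.65 + 2.73x = 247.77 - 4.02x → x* = 26.3881.
Height of the DWL triangle at x_m is SMC(x_m) − demand(x_m) = MEC(x_m) = 12.1000.
DWL = ½ × 1.7926 × 12.1000 = 10.8452.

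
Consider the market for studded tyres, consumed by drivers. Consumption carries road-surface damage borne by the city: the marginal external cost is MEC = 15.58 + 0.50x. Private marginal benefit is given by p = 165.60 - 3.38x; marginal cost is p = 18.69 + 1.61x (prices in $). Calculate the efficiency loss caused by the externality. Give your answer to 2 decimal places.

DWL = $83.62

Market equilibrium (private): 18.69 + 1.61x = 165.60 - 3.38x → x_m = 29.4409.
Social marginal benefit = demand − MEC = 150.02 - 3.88x.
Set SMB = MC: 150.02 - 3.88x = 18.69 + 1.61x → x* = 23.9217.
Between x* and x_m the wedge MC − SMB runs linearly from 0 to MEC(x_m), so the loss is a triangle.
DWL = ½ × 5.5192 × 30.3004 = 83.6170.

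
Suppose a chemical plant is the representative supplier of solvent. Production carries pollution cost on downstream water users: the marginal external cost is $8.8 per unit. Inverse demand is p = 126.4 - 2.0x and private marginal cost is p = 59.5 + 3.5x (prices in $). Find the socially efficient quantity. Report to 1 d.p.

x* = 10.6

Social marginal cost = private MC + MEC = 68.3 + 3.5x.
Set SMC = demand: 68.3 + 3.5x = 126.4 - 2.0x → x* = 10.5636.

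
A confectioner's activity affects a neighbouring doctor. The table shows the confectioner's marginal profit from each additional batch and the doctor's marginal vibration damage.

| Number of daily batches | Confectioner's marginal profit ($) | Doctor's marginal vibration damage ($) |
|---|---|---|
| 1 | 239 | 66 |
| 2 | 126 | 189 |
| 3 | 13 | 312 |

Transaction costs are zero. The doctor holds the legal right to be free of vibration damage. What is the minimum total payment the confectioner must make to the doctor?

$66

Efficient level: marginal profit ≥ marginal vibration damage through level 1, so k* = 1.
With the doctor holding the right, the confectioner must at least compensate total damage at k*: 66 = 66.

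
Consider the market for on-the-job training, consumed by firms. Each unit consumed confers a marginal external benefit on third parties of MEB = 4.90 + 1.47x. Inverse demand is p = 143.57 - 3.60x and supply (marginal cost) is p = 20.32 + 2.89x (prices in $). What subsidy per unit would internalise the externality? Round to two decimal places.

subsidy = $42.43 per unit

Social marginal benefit = demand + MEB = 148.47 - 2.13x.
Set SMB = MC: 148.47 - 2.13x = 20.32 + 2.89x → x* = 25.5279.
The Pigouvian subsidy equals MEB at x*: 4.90 + 1.47×25.5279 = 42.4260.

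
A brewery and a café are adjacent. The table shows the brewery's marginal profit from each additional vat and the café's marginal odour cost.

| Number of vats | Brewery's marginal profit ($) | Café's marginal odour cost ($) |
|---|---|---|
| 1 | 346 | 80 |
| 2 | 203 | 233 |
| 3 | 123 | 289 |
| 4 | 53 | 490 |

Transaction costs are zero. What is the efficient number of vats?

1

Bargaining reaches the level where marginal profit last exceeds marginal odour cost.
That holds through level 1 (346 ≥ 80) but not at 2 (203 < 233).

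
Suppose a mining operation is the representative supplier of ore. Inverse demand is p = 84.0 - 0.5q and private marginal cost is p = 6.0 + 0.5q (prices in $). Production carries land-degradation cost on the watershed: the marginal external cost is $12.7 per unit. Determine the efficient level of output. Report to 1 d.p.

Social marginal cost = private MC + MEC = 18.7 + 0.5q.
Set SMC = demand: 18.7 + 0.5q = 84.0 - 0.5q → q* = 65.3000.

q* = 65.3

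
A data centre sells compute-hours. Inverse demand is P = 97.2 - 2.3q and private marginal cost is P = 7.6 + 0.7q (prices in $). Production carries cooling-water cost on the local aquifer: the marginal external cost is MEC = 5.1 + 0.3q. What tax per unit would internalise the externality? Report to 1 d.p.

Social marginal cost = private MC + MEC = 12.7 + q.
Set SMC = demand: 12.7 + q = 97.2 - 2.3q → q* = 25.6061.
The Pigouvian tax equals MEC at q*: 5.1 + 0.3×25.6061 = 12.7818.

tax = $12.8 per unit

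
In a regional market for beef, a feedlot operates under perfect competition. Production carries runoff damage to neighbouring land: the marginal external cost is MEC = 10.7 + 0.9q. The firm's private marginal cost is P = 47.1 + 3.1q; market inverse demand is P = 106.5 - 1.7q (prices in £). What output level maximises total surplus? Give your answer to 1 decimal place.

Social marginal cost = private MC + MEC = 57.8 + 4.0q.
Set SMC = demand: 57.8 + 4.0q = 106.5 - 1.7q → q* = 8.5439.

q* = 8.5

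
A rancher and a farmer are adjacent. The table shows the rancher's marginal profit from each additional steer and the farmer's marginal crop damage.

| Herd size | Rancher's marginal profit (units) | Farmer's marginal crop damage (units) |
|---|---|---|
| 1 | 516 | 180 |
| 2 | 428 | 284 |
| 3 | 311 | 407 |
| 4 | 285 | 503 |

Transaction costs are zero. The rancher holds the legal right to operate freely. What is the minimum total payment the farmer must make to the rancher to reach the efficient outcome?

596

Left alone the rancher would choose level 4 (marginal profit stays positive).
Efficient level: k* = 2 (marginal profit ≥ marginal crop damage through 2).
The farmer must at least cover the rancher's forgone profit from cutting 4→2: 311 + 285 = 596.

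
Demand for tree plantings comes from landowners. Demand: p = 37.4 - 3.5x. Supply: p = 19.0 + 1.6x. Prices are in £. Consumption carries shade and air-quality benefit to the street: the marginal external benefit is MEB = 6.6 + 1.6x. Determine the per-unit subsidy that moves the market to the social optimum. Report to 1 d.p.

subsidy = £18.0 per unit

Social marginal benefit = demand + MEB = 44.0 - 1.9x.
Set SMB = MC: 44.0 - 1.9x = 19.0 + 1.6x → x* = 7.1429.
The Pigouvian subsidy equals MEB at x*: 6.6 + 1.6×7.1429 = 18.0286.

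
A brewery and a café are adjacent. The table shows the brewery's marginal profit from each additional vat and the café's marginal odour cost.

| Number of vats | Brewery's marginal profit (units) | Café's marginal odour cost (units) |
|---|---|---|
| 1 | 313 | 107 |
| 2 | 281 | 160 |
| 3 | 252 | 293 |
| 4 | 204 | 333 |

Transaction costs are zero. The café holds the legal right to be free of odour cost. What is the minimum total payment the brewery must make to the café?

Efficient level: marginal profit ≥ marginal odour cost through level 2, so k* = 2.
With the café holding the right, the brewery must at least compensate total damage at k*: 107 + 160 = 267.

267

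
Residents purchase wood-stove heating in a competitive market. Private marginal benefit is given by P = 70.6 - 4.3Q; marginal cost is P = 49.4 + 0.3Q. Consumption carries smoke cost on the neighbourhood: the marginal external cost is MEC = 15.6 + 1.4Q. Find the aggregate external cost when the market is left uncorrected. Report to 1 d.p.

Market equilibrium (private): 49.4 + 0.3Q = 70.6 - 4.3Q → Q_m = 4.6087.
Total external cost = ∫₀^{Q_m} (15.6 + 1.4Q) dQ = 15.6×4.6087 + ½×1.4×4.6087² = 86.7638.

86.8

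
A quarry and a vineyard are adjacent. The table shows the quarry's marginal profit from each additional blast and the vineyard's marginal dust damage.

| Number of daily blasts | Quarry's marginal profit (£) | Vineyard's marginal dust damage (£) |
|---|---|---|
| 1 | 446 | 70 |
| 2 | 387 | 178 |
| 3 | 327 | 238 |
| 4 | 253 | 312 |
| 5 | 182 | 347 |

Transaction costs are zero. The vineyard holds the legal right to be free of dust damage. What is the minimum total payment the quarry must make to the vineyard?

£486

Efficient level: marginal profit ≥ marginal dust damage through level 3, so k* = 3.
With the vineyard holding the right, the quarry must at least compensate total damage at k*: 70 + 178 + 238 = 486.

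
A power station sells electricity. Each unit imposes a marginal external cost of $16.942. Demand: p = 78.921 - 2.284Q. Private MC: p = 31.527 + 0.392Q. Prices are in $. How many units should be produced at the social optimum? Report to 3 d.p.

Social marginal cost = private MC + MEC = 48.469 + 0.392Q.
Set SMC = demand: 48.469 + 0.392Q = 78.921 - 2.284Q → Q* = 11.3797.

Q* = 11.380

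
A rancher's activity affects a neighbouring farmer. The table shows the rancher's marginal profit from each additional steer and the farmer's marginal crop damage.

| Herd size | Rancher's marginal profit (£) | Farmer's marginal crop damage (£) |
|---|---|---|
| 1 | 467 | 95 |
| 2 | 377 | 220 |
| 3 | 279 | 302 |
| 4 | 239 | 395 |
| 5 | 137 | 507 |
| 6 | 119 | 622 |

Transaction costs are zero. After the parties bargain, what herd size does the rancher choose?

2

Bargaining reaches the level where marginal profit last exceeds marginal crop damage.
That holds through level 2 (377 ≥ 220) but not at 3 (279 < 302).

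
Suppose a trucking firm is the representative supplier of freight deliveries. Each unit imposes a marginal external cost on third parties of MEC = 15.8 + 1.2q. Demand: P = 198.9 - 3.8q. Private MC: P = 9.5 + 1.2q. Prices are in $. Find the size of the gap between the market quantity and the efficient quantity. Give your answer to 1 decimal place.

9.9 units

Market equilibrium (private): 9.5 + 1.2q = 198.9 - 3.8q → q_m = 37.8800.
Social marginal cost = private MC + MEC = 25.3 + 2.4q.
Set SMC = demand: 25.3 + 2.4q = 198.9 - 3.8q → q* = 28.0000.
Gap = |37.8800 − 28.0000| = 9.8800.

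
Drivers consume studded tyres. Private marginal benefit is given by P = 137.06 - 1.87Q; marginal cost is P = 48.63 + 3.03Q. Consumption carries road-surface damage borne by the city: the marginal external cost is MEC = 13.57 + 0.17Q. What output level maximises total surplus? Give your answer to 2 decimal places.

Social marginal benefit = demand − MEC = 123.49 - 2.04Q.
Set SMB = MC: 123.49 - 2.04Q = 48.63 + 3.03Q → Q* = 14.7653.

Q* = 14.77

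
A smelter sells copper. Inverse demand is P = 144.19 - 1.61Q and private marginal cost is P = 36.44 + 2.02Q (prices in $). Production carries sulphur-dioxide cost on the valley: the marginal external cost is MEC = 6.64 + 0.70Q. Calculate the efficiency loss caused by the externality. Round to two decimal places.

DWL = $86.81

Market equilibrium (private): 36.44 + 2.02Q = 144.19 - 1.61Q → Q_m = 29.6832.
Social marginal cost = private MC + MEC = 43.08 + 2.72Q.
Set SMC = demand: 43.08 + 2.72Q = 144.19 - 1.61Q → Q* = 23.3510.
Height of the DWL triangle at Q_m is SMC(Q_m) − demand(Q_m) = MEC(Q_m) = 27.4182.
DWL = ½ × 6.3322 × 27.4182 = 86.8088.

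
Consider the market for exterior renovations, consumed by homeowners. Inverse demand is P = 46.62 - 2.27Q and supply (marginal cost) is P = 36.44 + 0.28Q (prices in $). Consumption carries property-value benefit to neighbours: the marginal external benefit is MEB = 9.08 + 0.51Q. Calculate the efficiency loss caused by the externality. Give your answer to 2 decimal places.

Market equilibrium (private): 36.44 + 0.28Q = 46.62 - 2.27Q → Q_m = 3.9922.
Social marginal benefit = demand + MEB = 55.70 - 1.76Q.
Set SMB = MC: 55.70 - 1.76Q = 36.44 + 0.28Q → Q* = 9.4412.
Height of the DWL triangle at Q_m is SMB(Q_m) − MC(Q_m) = MEB(Q_m) = 11.1160.
DWL = ½ × 5.4490 × 11.1160 = 30.2855.

DWL = $30.29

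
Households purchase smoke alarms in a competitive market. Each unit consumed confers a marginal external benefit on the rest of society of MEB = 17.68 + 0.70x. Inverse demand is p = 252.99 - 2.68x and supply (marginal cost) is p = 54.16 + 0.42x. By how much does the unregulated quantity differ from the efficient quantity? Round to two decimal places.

Market equilibrium (private): 54.16 + 0.42x = 252.99 - 2.68x → x_m = 64.1387.
Social marginal benefit = demand + MEB = 270.67 - 1.98x.
Set SMB = MC: 270.67 - 1.98x = 54.16 + 0.42x → x* = 90.2125.
Gap = |64.1387 − 90.2125| = 26.0738.

26.07 units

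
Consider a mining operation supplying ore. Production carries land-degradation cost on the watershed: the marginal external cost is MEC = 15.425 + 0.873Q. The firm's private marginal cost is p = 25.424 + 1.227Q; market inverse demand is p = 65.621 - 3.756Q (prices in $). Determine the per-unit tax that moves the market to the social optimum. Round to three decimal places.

Social marginal cost = private MC + MEC = 40.849 + 2.100Q.
Set SMC = demand: 40.849 + 2.100Q = 65.621 - 3.756Q → Q* = 4.2302.
The Pigouvian tax equals MEC at Q*: 15.425 + 0.873×4.2302 = 19.1180.

tax = $19.118 per unit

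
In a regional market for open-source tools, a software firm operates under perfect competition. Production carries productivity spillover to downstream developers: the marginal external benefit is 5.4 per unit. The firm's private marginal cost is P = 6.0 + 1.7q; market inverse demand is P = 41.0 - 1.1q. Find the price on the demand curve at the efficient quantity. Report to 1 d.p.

P = 25.1

Social marginal cost = private MC − MEB = 0.6 + 1.7q.
Set SMC = demand: 0.6 + 1.7q = 41.0 - 1.1q → q* = 14.4286.
Consumer price on the demand curve at q*: 41.0 − 1.1×14.4286 = 25.1285.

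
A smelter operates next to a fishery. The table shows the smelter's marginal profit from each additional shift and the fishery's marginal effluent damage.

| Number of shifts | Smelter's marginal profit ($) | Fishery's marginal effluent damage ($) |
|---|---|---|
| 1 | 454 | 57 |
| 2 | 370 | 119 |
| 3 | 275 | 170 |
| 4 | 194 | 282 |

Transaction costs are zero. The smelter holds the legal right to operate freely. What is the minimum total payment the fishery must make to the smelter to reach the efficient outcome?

Left alone the smelter would choose level 4 (marginal profit stays positive).
Efficient level: k* = 3 (marginal profit ≥ marginal effluent damage through 3).
The fishery must at least cover the smelter's forgone profit from cutting 4→3: 194 = 194.

$194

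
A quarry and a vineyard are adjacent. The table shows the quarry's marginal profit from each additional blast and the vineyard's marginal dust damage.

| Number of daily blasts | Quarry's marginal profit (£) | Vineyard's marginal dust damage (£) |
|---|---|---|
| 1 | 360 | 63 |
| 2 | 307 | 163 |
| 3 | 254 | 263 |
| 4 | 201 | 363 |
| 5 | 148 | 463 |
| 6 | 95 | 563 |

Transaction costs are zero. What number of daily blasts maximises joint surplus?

2

Bargaining reaches the level where marginal profit last exceeds marginal dust damage.
That holds through level 2 (307 ≥ 163) but not at 3 (254 < 263).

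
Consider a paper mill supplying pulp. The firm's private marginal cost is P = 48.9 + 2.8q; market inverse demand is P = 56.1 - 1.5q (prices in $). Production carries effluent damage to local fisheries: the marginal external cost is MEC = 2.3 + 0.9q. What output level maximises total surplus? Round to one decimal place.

q* = 0.9

Social marginal cost = private MC + MEC = 51.2 + 3.7q.
Set SMC = demand: 51.2 + 3.7q = 56.1 - 1.5q → q* = 0.9423.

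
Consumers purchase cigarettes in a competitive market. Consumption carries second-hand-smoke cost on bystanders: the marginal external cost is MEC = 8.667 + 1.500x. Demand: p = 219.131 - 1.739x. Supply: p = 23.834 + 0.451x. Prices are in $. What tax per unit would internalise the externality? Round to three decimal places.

tax = $84.533 per unit

Social marginal benefit = demand − MEC = 210.464 - 3.239x.
Set SMB = MC: 210.464 - 3.239x = 23.834 + 0.451x → x* = 50.5772.
The Pigouvian tax equals MEC at x*: 8.667 + 1.500×50.5772 = 84.5328.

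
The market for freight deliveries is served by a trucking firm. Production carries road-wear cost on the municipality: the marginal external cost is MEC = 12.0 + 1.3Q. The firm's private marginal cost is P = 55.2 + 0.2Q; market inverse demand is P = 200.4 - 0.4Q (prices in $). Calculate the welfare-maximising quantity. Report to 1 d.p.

Social marginal cost = private MC + MEC = 67.2 + 1.5Q.
Set SMC = demand: 67.2 + 1.5Q = 200.4 - 0.4Q → Q* = 70.1053.

Q* = 70.1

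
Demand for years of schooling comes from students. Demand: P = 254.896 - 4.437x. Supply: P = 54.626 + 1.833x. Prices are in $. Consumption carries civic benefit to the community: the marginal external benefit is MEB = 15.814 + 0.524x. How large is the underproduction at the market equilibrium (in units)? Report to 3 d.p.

Market equilibrium (private): 54.626 + 1.833x = 254.896 - 4.437x → x_m = 31.9410.
Social marginal benefit = demand + MEB = 270.710 - 3.913x.
Set SMB = MC: 270.710 - 3.913x = 54.626 + 1.833x → x* = 37.6060.
Gap = |31.9410 − 37.6060| = 5.6650.

5.665 units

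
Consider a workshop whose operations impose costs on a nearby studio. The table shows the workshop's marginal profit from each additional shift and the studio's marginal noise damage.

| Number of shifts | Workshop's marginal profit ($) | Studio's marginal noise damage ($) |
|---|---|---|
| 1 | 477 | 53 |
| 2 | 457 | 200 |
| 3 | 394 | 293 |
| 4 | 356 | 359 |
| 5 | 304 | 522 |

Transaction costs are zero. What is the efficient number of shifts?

3

Bargaining reaches the level where marginal profit last exceeds marginal noise damage.
That holds through level 3 (394 ≥ 293) but not at 4 (356 < 359).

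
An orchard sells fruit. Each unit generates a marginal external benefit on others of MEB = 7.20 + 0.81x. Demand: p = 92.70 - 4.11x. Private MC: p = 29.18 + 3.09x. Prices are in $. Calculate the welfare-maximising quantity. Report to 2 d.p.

Social marginal cost = private MC − MEB = 21.98 + 2.28x.
Set SMC = demand: 21.98 + 2.28x = 92.70 - 4.11x → x* = 11.0673.

x* = 11.07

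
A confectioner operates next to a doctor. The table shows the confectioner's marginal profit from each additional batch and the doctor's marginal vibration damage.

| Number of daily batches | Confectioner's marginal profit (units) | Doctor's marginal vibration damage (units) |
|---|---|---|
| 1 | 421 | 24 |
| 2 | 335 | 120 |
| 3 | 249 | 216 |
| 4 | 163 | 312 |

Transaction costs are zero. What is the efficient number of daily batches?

Bargaining reaches the level where marginal profit last exceeds marginal vibration damage.
That holds through level 3 (249 ≥ 216) but not at 4 (163 < 312).

3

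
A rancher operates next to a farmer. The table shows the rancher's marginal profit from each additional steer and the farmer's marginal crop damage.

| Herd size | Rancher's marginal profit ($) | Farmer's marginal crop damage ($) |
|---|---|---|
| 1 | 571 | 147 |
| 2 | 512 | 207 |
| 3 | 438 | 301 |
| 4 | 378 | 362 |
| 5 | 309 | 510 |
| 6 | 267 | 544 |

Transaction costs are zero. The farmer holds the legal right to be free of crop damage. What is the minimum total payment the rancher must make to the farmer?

Efficient level: marginal profit ≥ marginal crop damage through level 4, so k* = 4.
With the farmer holding the right, the rancher must at least compensate total damage at k*: 147 + 207 + 301 + 362 = 1017.

$1017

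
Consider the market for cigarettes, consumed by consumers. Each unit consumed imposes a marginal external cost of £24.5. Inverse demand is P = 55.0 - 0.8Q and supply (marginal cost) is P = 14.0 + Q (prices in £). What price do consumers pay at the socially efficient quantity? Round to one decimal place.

P = £47.7

Social marginal benefit = demand − MEC = 30.5 - 0.8Q.
Set SMB = MC: 30.5 - 0.8Q = 14.0 + Q → Q* = 9.1667.
Consumer price on the demand curve at Q*: 55.0 − 0.8×9.1667 = 47.6666.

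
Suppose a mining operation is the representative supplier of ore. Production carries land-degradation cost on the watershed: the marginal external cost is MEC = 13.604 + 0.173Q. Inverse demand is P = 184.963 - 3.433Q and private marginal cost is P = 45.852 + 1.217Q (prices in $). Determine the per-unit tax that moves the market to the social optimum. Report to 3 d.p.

Social marginal cost = private MC + MEC = 59.456 + 1.390Q.
Set SMC = demand: 59.456 + 1.390Q = 184.963 - 3.433Q → Q* = 26.0226.
The Pigouvian tax equals MEC at Q*: 13.604 + 0.173×26.0226 = 18.1059.

tax = $18.106 per unit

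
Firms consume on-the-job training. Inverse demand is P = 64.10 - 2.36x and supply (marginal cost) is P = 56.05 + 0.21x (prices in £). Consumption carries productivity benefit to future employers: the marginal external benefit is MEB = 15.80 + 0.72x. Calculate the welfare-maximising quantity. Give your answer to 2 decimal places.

Social marginal benefit = demand + MEB = 79.90 - 1.64x.
Set SMB = MC: 79.90 - 1.64x = 56.05 + 0.21x → x* = 12.8919.

x* = 12.89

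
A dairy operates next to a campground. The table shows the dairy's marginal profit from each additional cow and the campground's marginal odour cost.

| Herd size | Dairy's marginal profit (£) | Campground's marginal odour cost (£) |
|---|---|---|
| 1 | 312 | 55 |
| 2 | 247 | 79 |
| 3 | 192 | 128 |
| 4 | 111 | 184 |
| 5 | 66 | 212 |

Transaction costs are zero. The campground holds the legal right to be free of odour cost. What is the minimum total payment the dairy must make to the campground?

Efficient level: marginal profit ≥ marginal odour cost through level 3, so k* = 3.
With the campground holding the right, the dairy must at least compensate total damage at k*: 55 + 79 + 128 = 262.

£262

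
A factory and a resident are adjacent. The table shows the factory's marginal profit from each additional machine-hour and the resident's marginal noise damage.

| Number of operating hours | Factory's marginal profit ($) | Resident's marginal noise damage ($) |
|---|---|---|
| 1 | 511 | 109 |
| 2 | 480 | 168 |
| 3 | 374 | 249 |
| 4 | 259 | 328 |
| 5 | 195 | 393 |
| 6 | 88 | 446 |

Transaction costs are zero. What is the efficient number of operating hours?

Bargaining reaches the level where marginal profit last exceeds marginal noise damage.
That holds through level 3 (374 ≥ 249) but not at 4 (259 < 328).

3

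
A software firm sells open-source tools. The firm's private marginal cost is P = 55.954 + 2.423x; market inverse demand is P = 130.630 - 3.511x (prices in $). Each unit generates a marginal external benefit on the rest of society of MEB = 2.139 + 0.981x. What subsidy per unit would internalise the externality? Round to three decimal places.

Social marginal cost = private MC − MEB = 53.815 + 1.442x.
Set SMC = demand: 53.815 + 1.442x = 130.630 - 3.511x → x* = 15.5088.
The Pigouvian subsidy equals MEB at x*: 2.139 + 0.981×15.5088 = 17.3531.

subsidy = $17.353 per unit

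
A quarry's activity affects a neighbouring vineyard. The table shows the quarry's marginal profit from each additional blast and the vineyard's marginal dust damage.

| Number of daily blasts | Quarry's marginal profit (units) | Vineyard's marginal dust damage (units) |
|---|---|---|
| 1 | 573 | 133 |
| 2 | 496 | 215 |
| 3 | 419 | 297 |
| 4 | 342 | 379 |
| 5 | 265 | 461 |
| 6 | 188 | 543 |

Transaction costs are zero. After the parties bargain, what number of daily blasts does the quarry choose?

Bargaining reaches the level where marginal profit last exceeds marginal dust damage.
That holds through level 3 (419 ≥ 297) but not at 4 (342 < 379).

3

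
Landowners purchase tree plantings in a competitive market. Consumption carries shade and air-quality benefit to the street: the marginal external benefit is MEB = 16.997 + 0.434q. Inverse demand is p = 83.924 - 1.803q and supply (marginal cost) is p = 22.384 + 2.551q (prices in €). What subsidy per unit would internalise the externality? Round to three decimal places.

Social marginal benefit = demand + MEB = 100.921 - 1.369q.
Set SMB = MC: 100.921 - 1.369q = 22.384 + 2.551q → q* = 20.0349.
The Pigouvian subsidy equals MEB at q*: 16.997 + 0.434×20.0349 = 25.6921.

subsidy = €25.692 per unit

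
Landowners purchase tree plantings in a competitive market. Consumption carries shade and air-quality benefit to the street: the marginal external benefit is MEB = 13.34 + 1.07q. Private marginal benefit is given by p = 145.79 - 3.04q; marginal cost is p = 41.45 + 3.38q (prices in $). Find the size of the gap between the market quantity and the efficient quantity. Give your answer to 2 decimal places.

Market equilibrium (private): 41.45 + 3.38q = 145.79 - 3.04q → q_m = 16.2523.
Social marginal benefit = demand + MEB = 159.13 - 1.97q.
Set SMB = MC: 159.13 - 1.97q = 41.45 + 3.38q → q* = 21.9963.
Gap = |16.2523 − 21.9963| = 5.7440.

5.74 units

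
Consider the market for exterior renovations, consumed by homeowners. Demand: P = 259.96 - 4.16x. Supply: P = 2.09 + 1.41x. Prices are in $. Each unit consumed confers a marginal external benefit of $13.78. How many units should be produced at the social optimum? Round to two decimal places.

x* = 48.77

Social marginal benefit = demand + MEB = 273.74 - 4.16x.
Set SMB = MC: 273.74 - 4.16x = 2.09 + 1.41x → x* = 48.7702.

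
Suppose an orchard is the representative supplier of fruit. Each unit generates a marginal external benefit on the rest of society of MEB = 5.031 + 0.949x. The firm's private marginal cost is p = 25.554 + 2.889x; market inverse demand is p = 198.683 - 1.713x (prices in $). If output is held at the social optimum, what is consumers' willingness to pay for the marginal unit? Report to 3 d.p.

P = $115.138

Social marginal cost = private MC − MEB = 20.523 + 1.940x.
Set SMC = demand: 20.523 + 1.940x = 198.683 - 1.713x → x* = 48.7709.
Consumer price on the demand curve at x*: 198.683 − 1.713×48.7709 = 115.1384.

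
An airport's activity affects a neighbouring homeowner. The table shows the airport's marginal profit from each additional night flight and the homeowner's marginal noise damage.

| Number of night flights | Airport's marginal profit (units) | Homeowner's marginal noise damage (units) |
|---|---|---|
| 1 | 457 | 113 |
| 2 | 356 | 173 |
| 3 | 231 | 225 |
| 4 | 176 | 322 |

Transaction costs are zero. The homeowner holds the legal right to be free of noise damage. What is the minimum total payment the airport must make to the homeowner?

511

Efficient level: marginal profit ≥ marginal noise damage through level 3, so k* = 3.
With the homeowner holding the right, the airport must at least compensate total damage at k*: 113 + 173 + 225 = 511.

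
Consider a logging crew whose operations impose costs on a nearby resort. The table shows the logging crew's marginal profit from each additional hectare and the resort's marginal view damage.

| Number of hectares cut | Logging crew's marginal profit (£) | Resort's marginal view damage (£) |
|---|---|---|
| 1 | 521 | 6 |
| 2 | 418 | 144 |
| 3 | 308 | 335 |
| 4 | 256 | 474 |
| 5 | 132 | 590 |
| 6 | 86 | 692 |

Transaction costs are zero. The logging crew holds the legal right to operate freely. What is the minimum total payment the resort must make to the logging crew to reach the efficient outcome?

£782

Left alone the logging crew would choose level 6 (marginal profit stays positive).
Efficient level: k* = 2 (marginal profit ≥ marginal view damage through 2).
The resort must at least cover the logging crew's forgone profit from cutting 6→2: 308 + 256 + 132 + 86 = 782.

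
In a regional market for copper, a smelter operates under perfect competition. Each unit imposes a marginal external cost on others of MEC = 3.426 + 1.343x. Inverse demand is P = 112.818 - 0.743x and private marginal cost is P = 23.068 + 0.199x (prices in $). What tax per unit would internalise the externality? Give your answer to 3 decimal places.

Social marginal cost = private MC + MEC = 26.494 + 1.542x.
Set SMC = demand: 26.494 + 1.542x = 112.818 - 0.743x → x* = 37.7786.
The Pigouvian tax equals MEC at x*: 3.426 + 1.343×37.7786 = 54.1627.

tax = $54.163 per unit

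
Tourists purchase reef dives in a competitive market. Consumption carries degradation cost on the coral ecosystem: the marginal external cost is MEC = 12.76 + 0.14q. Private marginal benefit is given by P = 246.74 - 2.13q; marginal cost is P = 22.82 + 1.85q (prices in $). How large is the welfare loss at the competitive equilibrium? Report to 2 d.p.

DWL = $51.68

Market equilibrium (private): 22.82 + 1.85q = 246.74 - 2.13q → q_m = 56.2613.
Social marginal benefit = demand − MEC = 233.98 - 2.27q.
Set SMB = MC: 233.98 - 2.27q = 22.82 + 1.85q → q* = 51.2524.
The loss is the area between SMB and MC from q* to q_m; with linear curves that's a triangle of height MEC(q_m).
DWL = ½ × 5.0089 × 20.6366 = 51.6833.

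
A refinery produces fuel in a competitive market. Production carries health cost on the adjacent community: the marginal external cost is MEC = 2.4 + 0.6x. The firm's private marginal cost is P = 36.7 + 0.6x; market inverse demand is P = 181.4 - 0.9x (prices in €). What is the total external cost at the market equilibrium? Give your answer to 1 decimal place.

Market equilibrium (private): 36.7 + 0.6x = 181.4 - 0.9x → x_m = 96.4667.
Total external cost = ∫₀^{x_m} (2.4 + 0.6x) dx = 2.4×96.4667 + ½×0.6×96.4667² = 3023.2673.

€3023.3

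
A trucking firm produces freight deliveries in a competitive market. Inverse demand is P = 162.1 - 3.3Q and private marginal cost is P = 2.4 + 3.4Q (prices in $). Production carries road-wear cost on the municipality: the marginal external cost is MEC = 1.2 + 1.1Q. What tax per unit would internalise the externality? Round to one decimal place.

Social marginal cost = private MC + MEC = 3.6 + 4.5Q.
Set SMC = demand: 3.6 + 4.5Q = 162.1 - 3.3Q → Q* = 20.3205.
The Pigouvian tax equals MEC at Q*: 1.2 + 1.1×20.3205 = 23.5526.

tax = $23.6 per unit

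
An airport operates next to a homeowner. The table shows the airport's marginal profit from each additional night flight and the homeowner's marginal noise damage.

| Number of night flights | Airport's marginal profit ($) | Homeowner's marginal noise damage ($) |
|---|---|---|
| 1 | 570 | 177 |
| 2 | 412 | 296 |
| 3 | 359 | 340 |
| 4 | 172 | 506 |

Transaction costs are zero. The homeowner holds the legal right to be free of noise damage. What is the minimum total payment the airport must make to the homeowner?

Efficient level: marginal profit ≥ marginal noise damage through level 3, so k* = 3.
With the homeowner holding the right, the airport must at least compensate total damage at k*: 177 + 296 + 340 = 813.

$813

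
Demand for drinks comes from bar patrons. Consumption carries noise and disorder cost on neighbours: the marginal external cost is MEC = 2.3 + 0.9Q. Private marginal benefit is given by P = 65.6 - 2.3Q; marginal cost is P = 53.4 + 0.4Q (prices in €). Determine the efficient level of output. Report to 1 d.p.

Social marginal benefit = demand − MEC = 63.3 - 3.2Q.
Set SMB = MC: 63.3 - 3.2Q = 53.4 + 0.4Q → Q* = 2.7500.

Q* = 2.8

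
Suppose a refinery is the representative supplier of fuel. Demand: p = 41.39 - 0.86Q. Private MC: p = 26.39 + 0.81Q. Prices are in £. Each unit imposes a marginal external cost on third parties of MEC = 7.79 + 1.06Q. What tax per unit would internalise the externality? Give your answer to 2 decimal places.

Social marginal cost = private MC + MEC = 34.18 + 1.87Q.
Set SMC = demand: 34.18 + 1.87Q = 41.39 - 0.86Q → Q* = 2.6410.
The Pigouvian tax equals MEC at Q*: 7.79 + 1.06×2.6410 = 10.5895.

tax = £10.59 per unit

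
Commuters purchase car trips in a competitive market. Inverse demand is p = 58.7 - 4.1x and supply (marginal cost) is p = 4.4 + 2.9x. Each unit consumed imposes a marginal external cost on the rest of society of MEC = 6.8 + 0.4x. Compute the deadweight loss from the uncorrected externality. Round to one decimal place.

DWL = 6.6

Market equilibrium (private): 4.4 + 2.9x = 58.7 - 4.1x → x_m = 7.7571.
Social marginal benefit = demand − MEC = 51.9 - 4.5x.
Set SMB = MC: 51.9 - 4.5x = 4.4 + 2.9x → x* = 6.4189.
Height of the DWL triangle at x_m is MC(x_m) − SMB(x_m) = MEC(x_m) = 9.9029.
DWL = ½ × 1.3382 × 9.9029 = 6.6260.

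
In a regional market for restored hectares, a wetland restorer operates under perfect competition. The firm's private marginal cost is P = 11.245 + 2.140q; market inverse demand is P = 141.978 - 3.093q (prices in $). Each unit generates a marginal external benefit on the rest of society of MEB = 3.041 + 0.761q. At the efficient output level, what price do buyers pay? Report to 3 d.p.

P = $49.455

Social marginal cost = private MC − MEB = 8.204 + 1.379q.
Set SMC = demand: 8.204 + 1.379q = 141.978 - 3.093q → q* = 29.9137.
Consumer price on the demand curve at q*: 141.978 − 3.093×29.9137 = 49.4549.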